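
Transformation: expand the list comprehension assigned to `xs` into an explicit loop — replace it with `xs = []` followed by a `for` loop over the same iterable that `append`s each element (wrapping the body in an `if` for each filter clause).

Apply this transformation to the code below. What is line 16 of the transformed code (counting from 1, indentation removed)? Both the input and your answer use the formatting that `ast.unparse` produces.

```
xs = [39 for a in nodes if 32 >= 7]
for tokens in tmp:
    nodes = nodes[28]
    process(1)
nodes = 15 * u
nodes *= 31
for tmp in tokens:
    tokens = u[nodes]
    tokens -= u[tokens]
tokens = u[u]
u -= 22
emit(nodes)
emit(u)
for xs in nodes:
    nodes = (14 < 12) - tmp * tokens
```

Transformed code:
xs = []
for a in nodes:
    if 32 >= 7:
        xs.append(39)
for tokens in tmp:
    nodes = nodes[28]
    process(1)
nodes = 15 * u
nodes *= 31
for tmp in tokens:
    tokens = u[nodes]
    tokens -= u[tokens]
tokens = u[u]
u -= 22
emit(nodes)
emit(u)
for xs in nodes:
    nodes = (14 < 12) - tmp * tokens

emit(u)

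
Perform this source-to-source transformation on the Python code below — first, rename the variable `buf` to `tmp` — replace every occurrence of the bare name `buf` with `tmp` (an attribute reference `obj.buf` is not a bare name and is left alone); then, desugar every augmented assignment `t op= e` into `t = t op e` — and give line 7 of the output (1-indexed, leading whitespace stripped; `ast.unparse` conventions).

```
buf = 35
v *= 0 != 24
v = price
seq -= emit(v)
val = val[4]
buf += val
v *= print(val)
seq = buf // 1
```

v = v * print(val)

Transformed code:
tmp = 35
v = v * (0 != 24)
v = price
seq = seq - emit(v)
val = val[4]
tmp = tmp + val
v = v * print(val)
seq = tmp // 1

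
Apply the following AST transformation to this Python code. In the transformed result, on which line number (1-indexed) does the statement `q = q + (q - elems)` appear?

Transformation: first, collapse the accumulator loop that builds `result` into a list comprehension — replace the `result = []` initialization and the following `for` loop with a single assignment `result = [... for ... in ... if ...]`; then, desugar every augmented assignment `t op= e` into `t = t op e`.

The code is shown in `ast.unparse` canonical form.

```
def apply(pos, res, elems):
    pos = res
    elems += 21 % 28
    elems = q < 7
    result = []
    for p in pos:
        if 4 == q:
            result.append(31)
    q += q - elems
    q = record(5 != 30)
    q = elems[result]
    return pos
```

Transformed code:
def apply(pos, res, elems):
    pos = res
    elems = elems + 21 % 28
    elems = q < 7
    result = [31 for p in pos if 4 == q]
    q = q + (q - elems)
    q = record(5 != 30)
    q = elems[result]
    return pos

6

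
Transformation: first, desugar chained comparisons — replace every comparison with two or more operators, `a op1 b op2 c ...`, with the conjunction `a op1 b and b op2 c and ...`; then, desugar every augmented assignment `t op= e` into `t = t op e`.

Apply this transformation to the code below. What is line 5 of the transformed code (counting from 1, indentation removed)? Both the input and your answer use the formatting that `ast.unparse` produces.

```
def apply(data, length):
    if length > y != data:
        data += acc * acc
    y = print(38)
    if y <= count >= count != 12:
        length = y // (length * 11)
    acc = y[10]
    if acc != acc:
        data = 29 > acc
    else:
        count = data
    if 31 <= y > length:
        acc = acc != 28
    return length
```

Transformed code:
def apply(data, length):
    if length > y and y != data:
        data = data + acc * acc
    y = print(38)
    if y <= count and count >= count and (count != 12):
        length = y // (length * 11)
    acc = y[10]
    if acc != acc:
        data = 29 > acc
    else:
        count = data
    if 31 <= y and y > length:
        acc = acc != 28
    return length

if y <= count and count >= count and (count != 12):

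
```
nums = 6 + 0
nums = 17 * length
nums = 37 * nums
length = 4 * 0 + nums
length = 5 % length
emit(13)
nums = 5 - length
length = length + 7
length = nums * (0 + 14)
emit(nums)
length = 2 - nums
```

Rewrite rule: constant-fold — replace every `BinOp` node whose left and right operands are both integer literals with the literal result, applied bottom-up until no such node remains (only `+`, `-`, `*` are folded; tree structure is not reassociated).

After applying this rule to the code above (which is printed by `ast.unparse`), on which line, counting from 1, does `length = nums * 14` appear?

9

Transformed code:
nums = 6
nums = 17 * length
nums = 37 * nums
length = 0 + nums
length = 5 % length
emit(13)
nums = 5 - length
length = length + 7
length = nums * 14
emit(nums)
length = 2 - nums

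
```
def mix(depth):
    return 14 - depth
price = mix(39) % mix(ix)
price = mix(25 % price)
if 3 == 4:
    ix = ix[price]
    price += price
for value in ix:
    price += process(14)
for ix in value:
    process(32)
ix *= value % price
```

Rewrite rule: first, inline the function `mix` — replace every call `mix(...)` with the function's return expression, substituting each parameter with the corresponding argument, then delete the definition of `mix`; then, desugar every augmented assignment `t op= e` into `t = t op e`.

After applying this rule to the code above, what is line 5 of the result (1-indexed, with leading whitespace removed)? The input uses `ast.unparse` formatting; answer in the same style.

price = price + price

Transformed code:
price = (14 - 39) % (14 - ix)
price = 14 - 25 % price
if 3 == 4:
    ix = ix[price]
    price = price + price
for value in ix:
    price = price + process(14)
for ix in value:
    process(32)
ix = ix * (value % price)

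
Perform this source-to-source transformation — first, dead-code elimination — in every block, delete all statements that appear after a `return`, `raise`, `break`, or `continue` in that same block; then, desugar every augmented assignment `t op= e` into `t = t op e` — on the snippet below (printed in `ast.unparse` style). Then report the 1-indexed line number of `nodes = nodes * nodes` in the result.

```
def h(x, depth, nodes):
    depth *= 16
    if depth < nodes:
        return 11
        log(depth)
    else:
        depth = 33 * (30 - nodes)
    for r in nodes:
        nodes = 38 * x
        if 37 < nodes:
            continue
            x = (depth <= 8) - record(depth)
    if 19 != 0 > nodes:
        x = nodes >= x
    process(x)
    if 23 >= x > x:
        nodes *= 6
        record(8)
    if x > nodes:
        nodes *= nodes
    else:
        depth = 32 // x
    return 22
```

Transformed code:
def h(x, depth, nodes):
    depth = depth * 16
    if depth < nodes:
        return 11
    else:
        depth = 33 * (30 - nodes)
    for r in nodes:
        nodes = 38 * x
        if 37 < nodes:
            continue
    if 19 != 0 > nodes:
        x = nodes >= x
    process(x)
    if 23 >= x > x:
        nodes = nodes * 6
        record(8)
    if x > nodes:
        nodes = nodes * nodes
    else:
        depth = 32 // x
    return 22

18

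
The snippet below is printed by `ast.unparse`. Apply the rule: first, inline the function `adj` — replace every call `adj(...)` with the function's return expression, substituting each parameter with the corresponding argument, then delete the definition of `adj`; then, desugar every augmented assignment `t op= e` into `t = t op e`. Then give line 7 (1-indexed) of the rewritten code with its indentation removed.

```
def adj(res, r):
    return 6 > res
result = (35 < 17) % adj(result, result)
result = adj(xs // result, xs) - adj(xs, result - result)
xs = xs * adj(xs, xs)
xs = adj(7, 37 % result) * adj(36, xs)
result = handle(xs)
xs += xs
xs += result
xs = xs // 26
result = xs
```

xs = xs + result

Transformed code:
result = (35 < 17) % (6 > result)
result = (6 > xs // result) - (6 > xs)
xs = xs * (6 > xs)
xs = (6 > 7) * (6 > 36)
result = handle(xs)
xs = xs + xs
xs = xs + result
xs = xs // 26
result = xs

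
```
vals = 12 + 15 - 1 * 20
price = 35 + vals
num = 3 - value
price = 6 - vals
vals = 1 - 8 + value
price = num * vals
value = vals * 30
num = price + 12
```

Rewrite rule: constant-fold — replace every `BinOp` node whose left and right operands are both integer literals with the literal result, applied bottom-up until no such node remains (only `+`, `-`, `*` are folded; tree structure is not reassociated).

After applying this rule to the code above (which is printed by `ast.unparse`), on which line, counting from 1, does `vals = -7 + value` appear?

Transformed code:
vals = 7
price = 35 + vals
num = 3 - value
price = 6 - vals
vals = -7 + value
price = num * vals
value = vals * 30
num = price + 12

5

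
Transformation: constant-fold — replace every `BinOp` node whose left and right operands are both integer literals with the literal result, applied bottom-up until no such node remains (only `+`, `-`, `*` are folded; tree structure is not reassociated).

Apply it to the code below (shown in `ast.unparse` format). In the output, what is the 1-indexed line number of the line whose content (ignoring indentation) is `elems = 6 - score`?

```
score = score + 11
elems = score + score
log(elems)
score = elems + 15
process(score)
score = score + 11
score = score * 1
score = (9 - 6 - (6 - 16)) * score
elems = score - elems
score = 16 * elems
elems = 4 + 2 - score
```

11

Transformed code:
score = score + 11
elems = score + score
log(elems)
score = elems + 15
process(score)
score = score + 11
score = score * 1
score = 13 * score
elems = score - elems
score = 16 * elems
elems = 6 - score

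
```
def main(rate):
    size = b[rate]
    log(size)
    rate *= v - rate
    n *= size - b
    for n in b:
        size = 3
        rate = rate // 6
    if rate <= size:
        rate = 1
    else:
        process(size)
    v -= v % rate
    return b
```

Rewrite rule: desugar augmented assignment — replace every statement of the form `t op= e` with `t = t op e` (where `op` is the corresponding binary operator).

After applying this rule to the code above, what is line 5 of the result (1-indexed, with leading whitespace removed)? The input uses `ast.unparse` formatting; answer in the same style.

Transformed code:
def main(rate):
    size = b[rate]
    log(size)
    rate = rate * (v - rate)
    n = n * (size - b)
    for n in b:
        size = 3
        rate = rate // 6
    if rate <= size:
        rate = 1
    else:
        process(size)
    v = v - v % rate
    return b

n = n * (size - b)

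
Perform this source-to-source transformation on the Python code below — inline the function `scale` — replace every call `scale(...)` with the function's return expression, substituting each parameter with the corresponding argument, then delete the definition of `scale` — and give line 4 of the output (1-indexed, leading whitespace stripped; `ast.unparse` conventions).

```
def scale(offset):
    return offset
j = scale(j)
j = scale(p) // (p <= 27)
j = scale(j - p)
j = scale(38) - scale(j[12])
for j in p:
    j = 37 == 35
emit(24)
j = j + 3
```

j = 38 - j[12]

Transformed code:
j = j
j = p // (p <= 27)
j = j - p
j = 38 - j[12]
for j in p:
    j = 37 == 35
emit(24)
j = j + 3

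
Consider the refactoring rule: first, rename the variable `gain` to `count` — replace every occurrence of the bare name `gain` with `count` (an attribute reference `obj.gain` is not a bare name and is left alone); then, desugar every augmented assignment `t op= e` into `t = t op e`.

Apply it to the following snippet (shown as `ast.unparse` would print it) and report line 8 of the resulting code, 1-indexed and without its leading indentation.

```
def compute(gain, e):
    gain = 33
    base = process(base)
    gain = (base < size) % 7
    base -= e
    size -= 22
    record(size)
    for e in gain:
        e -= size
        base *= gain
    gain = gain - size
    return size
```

Transformed code:
def compute(count, e):
    count = 33
    base = process(base)
    count = (base < size) % 7
    base = base - e
    size = size - 22
    record(size)
    for e in count:
        e = e - size
        base = base * count
    count = count - size
    return size

for e in count:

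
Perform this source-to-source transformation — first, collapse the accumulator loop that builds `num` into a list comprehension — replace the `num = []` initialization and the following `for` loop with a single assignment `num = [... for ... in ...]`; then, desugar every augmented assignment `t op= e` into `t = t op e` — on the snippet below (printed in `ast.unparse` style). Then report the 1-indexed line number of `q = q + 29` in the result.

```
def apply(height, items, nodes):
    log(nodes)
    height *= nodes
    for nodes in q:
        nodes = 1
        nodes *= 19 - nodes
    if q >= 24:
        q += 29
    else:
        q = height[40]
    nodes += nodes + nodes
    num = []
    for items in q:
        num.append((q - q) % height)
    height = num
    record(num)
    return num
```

8

Transformed code:
def apply(height, items, nodes):
    log(nodes)
    height = height * nodes
    for nodes in q:
        nodes = 1
        nodes = nodes * (19 - nodes)
    if q >= 24:
        q = q + 29
    else:
        q = height[40]
    nodes = nodes + (nodes + nodes)
    num = [(q - q) % height for items in q]
    height = num
    record(num)
    return num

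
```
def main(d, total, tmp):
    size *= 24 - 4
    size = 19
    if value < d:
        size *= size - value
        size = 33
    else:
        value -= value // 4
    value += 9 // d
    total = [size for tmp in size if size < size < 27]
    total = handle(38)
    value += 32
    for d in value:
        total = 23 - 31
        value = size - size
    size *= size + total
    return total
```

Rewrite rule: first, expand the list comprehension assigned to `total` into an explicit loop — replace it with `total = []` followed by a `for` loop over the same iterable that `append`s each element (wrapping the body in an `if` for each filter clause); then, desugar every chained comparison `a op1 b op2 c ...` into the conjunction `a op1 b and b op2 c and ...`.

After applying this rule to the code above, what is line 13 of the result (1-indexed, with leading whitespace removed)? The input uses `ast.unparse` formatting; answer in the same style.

Transformed code:
def main(d, total, tmp):
    size *= 24 - 4
    size = 19
    if value < d:
        size *= size - value
        size = 33
    else:
        value -= value // 4
    value += 9 // d
    total = []
    for tmp in size:
        if size < size and size < 27:
            total.append(size)
    total = handle(38)
    value += 32
    for d in value:
        total = 23 - 31
        value = size - size
    size *= size + total
    return total

total.append(size)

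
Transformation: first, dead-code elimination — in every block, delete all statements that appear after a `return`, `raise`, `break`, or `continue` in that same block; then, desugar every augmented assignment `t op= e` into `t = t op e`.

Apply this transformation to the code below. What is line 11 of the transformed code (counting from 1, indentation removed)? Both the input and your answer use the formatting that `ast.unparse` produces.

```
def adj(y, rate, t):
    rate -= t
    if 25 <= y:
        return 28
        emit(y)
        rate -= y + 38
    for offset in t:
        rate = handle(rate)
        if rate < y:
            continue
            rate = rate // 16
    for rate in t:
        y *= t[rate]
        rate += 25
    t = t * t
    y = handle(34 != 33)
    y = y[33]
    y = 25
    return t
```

rate = rate + 25

Transformed code:
def adj(y, rate, t):
    rate = rate - t
    if 25 <= y:
        return 28
    for offset in t:
        rate = handle(rate)
        if rate < y:
            continue
    for rate in t:
        y = y * t[rate]
        rate = rate + 25
    t = t * t
    y = handle(34 != 33)
    y = y[33]
    y = 25
    return t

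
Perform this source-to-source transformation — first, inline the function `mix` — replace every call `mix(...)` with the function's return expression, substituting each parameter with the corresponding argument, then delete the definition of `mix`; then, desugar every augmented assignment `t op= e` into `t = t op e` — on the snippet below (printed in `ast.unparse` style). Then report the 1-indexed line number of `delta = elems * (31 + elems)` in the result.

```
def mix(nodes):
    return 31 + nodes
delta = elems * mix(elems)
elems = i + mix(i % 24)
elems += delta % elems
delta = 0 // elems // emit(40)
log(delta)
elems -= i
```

1

Transformed code:
delta = elems * (31 + elems)
elems = i + (31 + i % 24)
elems = elems + delta % elems
delta = 0 // elems // emit(40)
log(delta)
elems = elems - i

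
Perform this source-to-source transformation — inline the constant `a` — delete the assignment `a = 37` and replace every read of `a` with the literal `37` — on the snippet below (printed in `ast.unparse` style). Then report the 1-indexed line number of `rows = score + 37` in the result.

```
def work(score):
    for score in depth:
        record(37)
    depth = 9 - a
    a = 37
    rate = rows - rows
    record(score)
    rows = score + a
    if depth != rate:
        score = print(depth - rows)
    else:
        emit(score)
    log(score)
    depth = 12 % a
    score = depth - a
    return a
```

7

Transformed code:
def work(score):
    for score in depth:
        record(37)
    depth = 9 - 37
    rate = rows - rows
    record(score)
    rows = score + 37
    if depth != rate:
        score = print(depth - rows)
    else:
        emit(score)
    log(score)
    depth = 12 % 37
    score = depth - 37
    return 37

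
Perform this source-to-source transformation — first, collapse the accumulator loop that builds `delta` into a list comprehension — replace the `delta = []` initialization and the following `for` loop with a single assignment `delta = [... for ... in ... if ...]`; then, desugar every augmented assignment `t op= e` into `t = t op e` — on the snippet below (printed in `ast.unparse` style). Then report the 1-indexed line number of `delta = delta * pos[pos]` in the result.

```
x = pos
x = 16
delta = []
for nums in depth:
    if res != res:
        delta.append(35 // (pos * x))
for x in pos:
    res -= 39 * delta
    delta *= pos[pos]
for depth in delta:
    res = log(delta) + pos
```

6

Transformed code:
x = pos
x = 16
delta = [35 // (pos * x) for nums in depth if res != res]
for x in pos:
    res = res - 39 * delta
    delta = delta * pos[pos]
for depth in delta:
    res = log(delta) + pos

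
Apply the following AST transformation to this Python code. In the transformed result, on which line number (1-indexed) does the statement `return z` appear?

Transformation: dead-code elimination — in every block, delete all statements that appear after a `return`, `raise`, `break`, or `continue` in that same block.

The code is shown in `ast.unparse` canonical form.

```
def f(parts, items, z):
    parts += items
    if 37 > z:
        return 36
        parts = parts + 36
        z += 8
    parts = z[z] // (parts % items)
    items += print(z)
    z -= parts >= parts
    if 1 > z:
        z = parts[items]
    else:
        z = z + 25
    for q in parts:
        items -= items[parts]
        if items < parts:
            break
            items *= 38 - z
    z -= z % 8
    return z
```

17

Transformed code:
def f(parts, items, z):
    parts += items
    if 37 > z:
        return 36
    parts = z[z] // (parts % items)
    items += print(z)
    z -= parts >= parts
    if 1 > z:
        z = parts[items]
    else:
        z = z + 25
    for q in parts:
        items -= items[parts]
        if items < parts:
            break
    z -= z % 8
    return z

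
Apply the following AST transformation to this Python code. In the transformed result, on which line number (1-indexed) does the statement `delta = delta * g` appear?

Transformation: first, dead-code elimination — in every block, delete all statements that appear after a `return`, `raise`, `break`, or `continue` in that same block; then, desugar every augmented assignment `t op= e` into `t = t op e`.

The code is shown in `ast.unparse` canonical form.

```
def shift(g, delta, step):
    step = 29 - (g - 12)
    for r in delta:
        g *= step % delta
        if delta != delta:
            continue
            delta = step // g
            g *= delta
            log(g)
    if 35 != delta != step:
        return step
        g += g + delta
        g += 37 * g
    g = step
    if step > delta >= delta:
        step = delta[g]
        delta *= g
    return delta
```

12

Transformed code:
def shift(g, delta, step):
    step = 29 - (g - 12)
    for r in delta:
        g = g * (step % delta)
        if delta != delta:
            continue
    if 35 != delta != step:
        return step
    g = step
    if step > delta >= delta:
        step = delta[g]
        delta = delta * g
    return delta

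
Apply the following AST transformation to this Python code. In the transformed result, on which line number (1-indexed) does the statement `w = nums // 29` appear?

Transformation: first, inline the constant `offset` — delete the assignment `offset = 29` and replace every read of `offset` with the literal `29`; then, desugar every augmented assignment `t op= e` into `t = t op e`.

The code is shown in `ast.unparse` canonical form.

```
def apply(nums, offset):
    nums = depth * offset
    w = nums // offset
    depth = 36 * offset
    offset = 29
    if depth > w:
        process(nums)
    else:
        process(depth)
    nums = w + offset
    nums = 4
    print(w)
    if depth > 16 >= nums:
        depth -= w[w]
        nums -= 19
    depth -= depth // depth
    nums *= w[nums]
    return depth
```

3

Transformed code:
def apply(nums, offset):
    nums = depth * 29
    w = nums // 29
    depth = 36 * 29
    if depth > w:
        process(nums)
    else:
        process(depth)
    nums = w + 29
    nums = 4
    print(w)
    if depth > 16 >= nums:
        depth = depth - w[w]
        nums = nums - 19
    depth = depth - depth // depth
    nums = nums * w[nums]
    return depth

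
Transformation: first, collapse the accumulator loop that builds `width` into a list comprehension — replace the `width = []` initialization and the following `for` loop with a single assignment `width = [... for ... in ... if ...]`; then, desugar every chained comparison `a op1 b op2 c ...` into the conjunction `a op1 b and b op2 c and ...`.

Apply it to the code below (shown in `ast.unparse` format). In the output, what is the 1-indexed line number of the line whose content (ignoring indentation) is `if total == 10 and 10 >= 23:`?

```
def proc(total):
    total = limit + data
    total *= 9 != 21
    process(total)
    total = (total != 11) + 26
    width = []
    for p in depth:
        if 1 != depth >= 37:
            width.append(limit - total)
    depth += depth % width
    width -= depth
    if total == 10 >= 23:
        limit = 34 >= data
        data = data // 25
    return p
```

Transformed code:
def proc(total):
    total = limit + data
    total *= 9 != 21
    process(total)
    total = (total != 11) + 26
    width = [limit - total for p in depth if 1 != depth and depth >= 37]
    depth += depth % width
    width -= depth
    if total == 10 and 10 >= 23:
        limit = 34 >= data
        data = data // 25
    return p

9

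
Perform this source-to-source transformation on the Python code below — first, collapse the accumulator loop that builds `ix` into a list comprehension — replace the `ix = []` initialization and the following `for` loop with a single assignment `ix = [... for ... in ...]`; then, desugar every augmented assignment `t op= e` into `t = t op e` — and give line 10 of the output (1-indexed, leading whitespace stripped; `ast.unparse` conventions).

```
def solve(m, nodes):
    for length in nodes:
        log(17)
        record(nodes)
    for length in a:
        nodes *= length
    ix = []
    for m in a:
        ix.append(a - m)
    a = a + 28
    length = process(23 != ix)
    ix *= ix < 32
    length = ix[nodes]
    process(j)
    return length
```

Transformed code:
def solve(m, nodes):
    for length in nodes:
        log(17)
        record(nodes)
    for length in a:
        nodes = nodes * length
    ix = [a - m for m in a]
    a = a + 28
    length = process(23 != ix)
    ix = ix * (ix < 32)
    length = ix[nodes]
    process(j)
    return length

ix = ix * (ix < 32)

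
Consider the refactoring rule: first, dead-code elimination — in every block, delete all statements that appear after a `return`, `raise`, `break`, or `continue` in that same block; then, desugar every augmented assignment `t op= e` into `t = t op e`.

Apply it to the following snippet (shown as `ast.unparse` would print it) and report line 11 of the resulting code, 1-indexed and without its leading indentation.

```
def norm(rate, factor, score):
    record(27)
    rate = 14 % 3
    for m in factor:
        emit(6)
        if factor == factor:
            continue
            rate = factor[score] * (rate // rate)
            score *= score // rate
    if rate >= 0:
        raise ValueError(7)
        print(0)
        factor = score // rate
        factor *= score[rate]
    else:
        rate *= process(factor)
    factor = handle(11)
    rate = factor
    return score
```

rate = rate * process(factor)

Transformed code:
def norm(rate, factor, score):
    record(27)
    rate = 14 % 3
    for m in factor:
        emit(6)
        if factor == factor:
            continue
    if rate >= 0:
        raise ValueError(7)
    else:
        rate = rate * process(factor)
    factor = handle(11)
    rate = factor
    return score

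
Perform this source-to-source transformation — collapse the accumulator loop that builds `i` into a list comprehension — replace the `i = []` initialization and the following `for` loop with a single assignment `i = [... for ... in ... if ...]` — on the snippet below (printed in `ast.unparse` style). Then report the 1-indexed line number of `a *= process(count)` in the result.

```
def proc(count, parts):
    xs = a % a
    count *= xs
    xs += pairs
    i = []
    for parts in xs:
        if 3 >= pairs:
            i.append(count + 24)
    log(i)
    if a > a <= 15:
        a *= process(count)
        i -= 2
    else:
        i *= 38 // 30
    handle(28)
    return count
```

8

Transformed code:
def proc(count, parts):
    xs = a % a
    count *= xs
    xs += pairs
    i = [count + 24 for parts in xs if 3 >= pairs]
    log(i)
    if a > a <= 15:
        a *= process(count)
        i -= 2
    else:
        i *= 38 // 30
    handle(28)
    return count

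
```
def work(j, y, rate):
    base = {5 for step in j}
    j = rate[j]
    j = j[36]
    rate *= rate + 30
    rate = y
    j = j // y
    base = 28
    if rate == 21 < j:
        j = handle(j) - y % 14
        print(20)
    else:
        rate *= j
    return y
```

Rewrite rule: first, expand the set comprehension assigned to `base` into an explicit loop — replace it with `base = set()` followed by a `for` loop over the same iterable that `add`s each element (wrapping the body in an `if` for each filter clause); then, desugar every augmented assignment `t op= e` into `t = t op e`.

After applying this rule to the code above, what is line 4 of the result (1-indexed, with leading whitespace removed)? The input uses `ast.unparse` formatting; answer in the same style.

Transformed code:
def work(j, y, rate):
    base = set()
    for step in j:
        base.add(5)
    j = rate[j]
    j = j[36]
    rate = rate * (rate + 30)
    rate = y
    j = j // y
    base = 28
    if rate == 21 < j:
        j = handle(j) - y % 14
        print(20)
    else:
        rate = rate * j
    return y

base.add(5)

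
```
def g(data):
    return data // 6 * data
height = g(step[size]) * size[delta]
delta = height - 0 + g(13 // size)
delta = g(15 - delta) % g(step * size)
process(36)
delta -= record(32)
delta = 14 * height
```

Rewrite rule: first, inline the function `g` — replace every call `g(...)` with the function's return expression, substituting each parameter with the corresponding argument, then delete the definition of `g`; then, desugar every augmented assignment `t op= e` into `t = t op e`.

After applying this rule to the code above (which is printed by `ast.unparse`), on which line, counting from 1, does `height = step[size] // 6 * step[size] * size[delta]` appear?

1

Transformed code:
height = step[size] // 6 * step[size] * size[delta]
delta = height - 0 + 13 // size // 6 * (13 // size)
delta = (15 - delta) // 6 * (15 - delta) % (step * size // 6 * (step * size))
process(36)
delta = delta - record(32)
delta = 14 * height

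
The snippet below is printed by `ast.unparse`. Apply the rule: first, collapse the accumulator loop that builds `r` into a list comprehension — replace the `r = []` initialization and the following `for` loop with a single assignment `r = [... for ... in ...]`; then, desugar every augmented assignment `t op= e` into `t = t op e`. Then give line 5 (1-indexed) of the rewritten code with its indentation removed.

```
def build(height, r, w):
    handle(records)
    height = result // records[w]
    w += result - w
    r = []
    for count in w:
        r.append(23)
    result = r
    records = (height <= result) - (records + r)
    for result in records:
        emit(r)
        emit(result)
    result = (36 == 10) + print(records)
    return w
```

r = [23 for count in w]

Transformed code:
def build(height, r, w):
    handle(records)
    height = result // records[w]
    w = w + (result - w)
    r = [23 for count in w]
    result = r
    records = (height <= result) - (records + r)
    for result in records:
        emit(r)
        emit(result)
    result = (36 == 10) + print(records)
    return w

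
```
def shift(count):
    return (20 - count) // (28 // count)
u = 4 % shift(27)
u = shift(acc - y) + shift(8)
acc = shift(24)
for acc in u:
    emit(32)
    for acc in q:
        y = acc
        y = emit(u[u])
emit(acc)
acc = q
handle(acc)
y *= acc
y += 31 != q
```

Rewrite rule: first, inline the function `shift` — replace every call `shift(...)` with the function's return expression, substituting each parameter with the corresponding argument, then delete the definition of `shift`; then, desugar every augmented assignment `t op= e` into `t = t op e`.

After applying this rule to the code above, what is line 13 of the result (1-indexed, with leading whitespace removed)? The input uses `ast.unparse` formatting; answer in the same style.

y = y + (31 != q)

Transformed code:
u = 4 % ((20 - 27) // (28 // 27))
u = (20 - (acc - y)) // (28 // (acc - y)) + (20 - 8) // (28 // 8)
acc = (20 - 24) // (28 // 24)
for acc in u:
    emit(32)
    for acc in q:
        y = acc
        y = emit(u[u])
emit(acc)
acc = q
handle(acc)
y = y * acc
y = y + (31 != q)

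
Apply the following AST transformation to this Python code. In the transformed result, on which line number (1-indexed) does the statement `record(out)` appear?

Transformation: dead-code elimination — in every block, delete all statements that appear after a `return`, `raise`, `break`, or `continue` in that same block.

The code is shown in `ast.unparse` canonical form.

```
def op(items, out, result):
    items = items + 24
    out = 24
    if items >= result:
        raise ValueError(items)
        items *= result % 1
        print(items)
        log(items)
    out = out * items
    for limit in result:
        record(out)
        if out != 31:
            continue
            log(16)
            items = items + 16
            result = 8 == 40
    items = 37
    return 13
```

Transformed code:
def op(items, out, result):
    items = items + 24
    out = 24
    if items >= result:
        raise ValueError(items)
    out = out * items
    for limit in result:
        record(out)
        if out != 31:
            continue
    items = 37
    return 13

8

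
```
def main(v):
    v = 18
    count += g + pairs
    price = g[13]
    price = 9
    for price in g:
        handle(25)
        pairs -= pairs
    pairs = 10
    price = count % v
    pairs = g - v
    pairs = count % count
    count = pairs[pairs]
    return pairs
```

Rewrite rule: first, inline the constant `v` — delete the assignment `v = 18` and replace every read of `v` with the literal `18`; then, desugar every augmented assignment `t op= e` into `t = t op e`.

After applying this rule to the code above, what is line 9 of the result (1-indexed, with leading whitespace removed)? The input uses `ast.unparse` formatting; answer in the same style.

Transformed code:
def main(v):
    count = count + (g + pairs)
    price = g[13]
    price = 9
    for price in g:
        handle(25)
        pairs = pairs - pairs
    pairs = 10
    price = count % 18
    pairs = g - 18
    pairs = count % count
    count = pairs[pairs]
    return pairs

price = count % 18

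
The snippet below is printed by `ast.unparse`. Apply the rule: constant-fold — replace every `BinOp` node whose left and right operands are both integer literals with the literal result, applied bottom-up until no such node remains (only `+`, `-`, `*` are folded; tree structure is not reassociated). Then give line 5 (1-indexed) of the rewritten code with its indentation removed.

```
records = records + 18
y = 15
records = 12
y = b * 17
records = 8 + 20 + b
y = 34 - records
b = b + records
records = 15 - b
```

Transformed code:
records = records + 18
y = 15
records = 12
y = b * 17
records = 28 + b
y = 34 - records
b = b + records
records = 15 - b

records = 28 + b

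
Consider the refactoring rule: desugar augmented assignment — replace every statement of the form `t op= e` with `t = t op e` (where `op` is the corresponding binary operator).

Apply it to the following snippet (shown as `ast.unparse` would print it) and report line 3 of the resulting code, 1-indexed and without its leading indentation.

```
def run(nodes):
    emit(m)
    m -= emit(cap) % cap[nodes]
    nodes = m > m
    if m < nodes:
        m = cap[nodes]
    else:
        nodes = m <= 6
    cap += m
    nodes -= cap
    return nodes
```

m = m - emit(cap) % cap[nodes]

Transformed code:
def run(nodes):
    emit(m)
    m = m - emit(cap) % cap[nodes]
    nodes = m > m
    if m < nodes:
        m = cap[nodes]
    else:
        nodes = m <= 6
    cap = cap + m
    nodes = nodes - cap
    return nodes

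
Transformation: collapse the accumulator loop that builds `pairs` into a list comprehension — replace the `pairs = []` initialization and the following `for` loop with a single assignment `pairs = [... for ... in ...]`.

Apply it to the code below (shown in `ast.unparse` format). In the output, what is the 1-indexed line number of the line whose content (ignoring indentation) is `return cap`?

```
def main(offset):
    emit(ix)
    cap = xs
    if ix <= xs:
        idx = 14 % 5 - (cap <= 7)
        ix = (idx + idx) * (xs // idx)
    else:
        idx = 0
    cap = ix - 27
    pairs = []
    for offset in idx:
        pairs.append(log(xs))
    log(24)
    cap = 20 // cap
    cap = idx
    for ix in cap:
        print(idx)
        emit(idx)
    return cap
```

17

Transformed code:
def main(offset):
    emit(ix)
    cap = xs
    if ix <= xs:
        idx = 14 % 5 - (cap <= 7)
        ix = (idx + idx) * (xs // idx)
    else:
        idx = 0
    cap = ix - 27
    pairs = [log(xs) for offset in idx]
    log(24)
    cap = 20 // cap
    cap = idx
    for ix in cap:
        print(idx)
        emit(idx)
    return cap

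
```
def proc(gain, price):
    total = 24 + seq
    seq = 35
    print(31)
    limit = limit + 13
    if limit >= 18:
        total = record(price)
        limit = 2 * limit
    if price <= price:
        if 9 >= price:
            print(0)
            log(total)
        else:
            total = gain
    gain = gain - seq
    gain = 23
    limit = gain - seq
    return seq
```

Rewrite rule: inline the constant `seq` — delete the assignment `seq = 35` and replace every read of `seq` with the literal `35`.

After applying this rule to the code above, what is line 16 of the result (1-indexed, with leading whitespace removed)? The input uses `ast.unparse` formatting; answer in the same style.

Transformed code:
def proc(gain, price):
    total = 24 + 35
    print(31)
    limit = limit + 13
    if limit >= 18:
        total = record(price)
        limit = 2 * limit
    if price <= price:
        if 9 >= price:
            print(0)
            log(total)
        else:
            total = gain
    gain = gain - 35
    gain = 23
    limit = gain - 35
    return 35

limit = gain - 35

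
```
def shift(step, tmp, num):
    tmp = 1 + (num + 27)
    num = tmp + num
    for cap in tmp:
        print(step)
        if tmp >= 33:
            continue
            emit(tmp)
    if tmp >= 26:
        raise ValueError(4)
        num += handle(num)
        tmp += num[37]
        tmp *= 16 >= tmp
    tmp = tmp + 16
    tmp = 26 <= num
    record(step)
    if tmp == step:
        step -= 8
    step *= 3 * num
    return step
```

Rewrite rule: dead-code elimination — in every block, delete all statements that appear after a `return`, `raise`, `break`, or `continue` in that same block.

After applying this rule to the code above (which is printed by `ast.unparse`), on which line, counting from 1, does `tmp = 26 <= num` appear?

Transformed code:
def shift(step, tmp, num):
    tmp = 1 + (num + 27)
    num = tmp + num
    for cap in tmp:
        print(step)
        if tmp >= 33:
            continue
    if tmp >= 26:
        raise ValueError(4)
    tmp = tmp + 16
    tmp = 26 <= num
    record(step)
    if tmp == step:
        step -= 8
    step *= 3 * num
    return step

11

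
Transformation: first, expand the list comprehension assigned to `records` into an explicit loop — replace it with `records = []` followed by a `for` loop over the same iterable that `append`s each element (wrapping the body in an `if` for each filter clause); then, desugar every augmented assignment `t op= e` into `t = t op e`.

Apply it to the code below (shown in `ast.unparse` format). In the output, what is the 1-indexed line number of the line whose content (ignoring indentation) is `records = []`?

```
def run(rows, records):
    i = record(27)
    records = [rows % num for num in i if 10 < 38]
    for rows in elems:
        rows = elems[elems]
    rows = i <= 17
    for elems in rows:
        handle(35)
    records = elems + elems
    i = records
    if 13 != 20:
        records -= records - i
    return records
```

3

Transformed code:
def run(rows, records):
    i = record(27)
    records = []
    for num in i:
        if 10 < 38:
            records.append(rows % num)
    for rows in elems:
        rows = elems[elems]
    rows = i <= 17
    for elems in rows:
        handle(35)
    records = elems + elems
    i = records
    if 13 != 20:
        records = records - (records - i)
    return records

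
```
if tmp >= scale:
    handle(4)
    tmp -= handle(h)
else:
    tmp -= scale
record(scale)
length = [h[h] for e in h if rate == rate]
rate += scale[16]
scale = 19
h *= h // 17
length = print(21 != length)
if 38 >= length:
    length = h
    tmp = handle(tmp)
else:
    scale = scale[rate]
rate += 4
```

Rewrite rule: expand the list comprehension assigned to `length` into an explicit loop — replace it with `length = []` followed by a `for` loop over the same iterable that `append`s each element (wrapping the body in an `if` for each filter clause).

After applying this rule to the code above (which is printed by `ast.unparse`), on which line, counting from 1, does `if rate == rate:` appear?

9

Transformed code:
if tmp >= scale:
    handle(4)
    tmp -= handle(h)
else:
    tmp -= scale
record(scale)
length = []
for e in h:
    if rate == rate:
        length.append(h[h])
rate += scale[16]
scale = 19
h *= h // 17
length = print(21 != length)
if 38 >= length:
    length = h
    tmp = handle(tmp)
else:
    scale = scale[rate]
rate += 4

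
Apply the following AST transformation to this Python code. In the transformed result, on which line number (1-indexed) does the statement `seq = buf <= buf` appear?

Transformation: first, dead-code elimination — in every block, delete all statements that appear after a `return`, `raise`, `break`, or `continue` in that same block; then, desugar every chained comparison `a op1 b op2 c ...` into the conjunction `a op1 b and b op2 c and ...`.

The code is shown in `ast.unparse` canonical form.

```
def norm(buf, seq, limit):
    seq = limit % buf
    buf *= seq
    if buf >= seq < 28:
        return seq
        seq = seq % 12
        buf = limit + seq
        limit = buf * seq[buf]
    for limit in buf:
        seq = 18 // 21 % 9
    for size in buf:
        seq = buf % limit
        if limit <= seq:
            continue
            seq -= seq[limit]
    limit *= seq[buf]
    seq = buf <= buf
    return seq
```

13

Transformed code:
def norm(buf, seq, limit):
    seq = limit % buf
    buf *= seq
    if buf >= seq and seq < 28:
        return seq
    for limit in buf:
        seq = 18 // 21 % 9
    for size in buf:
        seq = buf % limit
        if limit <= seq:
            continue
    limit *= seq[buf]
    seq = buf <= buf
    return seq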